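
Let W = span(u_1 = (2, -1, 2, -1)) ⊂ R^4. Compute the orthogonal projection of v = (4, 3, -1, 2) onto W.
proj_W(v) = (1/5, -1/10, 1/5, -1/10)

Set up U = [u_1 | ... | u_1] ∈ R^(4×1). The projector onto W = col(U) is P = U (U^T U)^(-1) U^T.
Compute U^T U =
  [10],
and U^T v = (1).
Solve U^T U · c = U^T v for the coefficients: c = (1/10). The projection is proj_W(v) = U c.
Check: (v - proj_W(v)) · u_1 = 0  (should be 0).
Result: proj_W(v) = (1/5, -1/10, 1/5, -1/10).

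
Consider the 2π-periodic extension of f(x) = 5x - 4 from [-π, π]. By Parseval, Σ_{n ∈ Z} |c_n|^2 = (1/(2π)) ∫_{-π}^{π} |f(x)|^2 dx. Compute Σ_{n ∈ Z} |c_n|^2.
Σ |c_n|^2 = 25π^2/3 + 16

Expand and integrate term by term over [-π, π]:
  ∫ (5x)^2 dx = 25·(2π^3/3); ∫ 2·5·(-4)·x dx = 0 (odd integrand); ∫ (-4)^2 dx = 16·2π.
So (1/(2π)) ∫_{-π}^{π} (5x - 4)^2 dx = 25π^2/3 + 16 = 25π^2/3 + 16.
Parseval ⇒ Σ |c_n|^2 = 25π^2/3 + 16.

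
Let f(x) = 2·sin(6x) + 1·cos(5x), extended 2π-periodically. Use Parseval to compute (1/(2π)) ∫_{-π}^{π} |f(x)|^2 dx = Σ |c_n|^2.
Σ |c_n|^2 = 5/2

Expand |f|^2 and use orthogonality of {sin(nx), cos(mx)} on [-π, π]:
  ∫_{-π}^{π} sin(nx)^2 dx = π, ∫ cos(mx)^2 dx = π, and cross terms integrate to 0.
So ∫_{-π}^{π} f(x)^2 dx = 2^2 · π + 1^2 · π = (4 + 1)π.
Divide by 2π: (4 + 1)/2 = 5/2.
By Parseval, this equals Σ |c_n|^2.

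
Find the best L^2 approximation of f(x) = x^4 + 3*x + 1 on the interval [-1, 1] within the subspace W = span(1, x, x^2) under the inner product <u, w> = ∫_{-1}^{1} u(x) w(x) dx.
g(x) = 6*x^2/7 + 3*x + 32/35

The best approximation g ∈ W is the orthogonal projection of f onto W. Writing g = a_0 + a_1 x + a_2 x^2, the coefficients solve the normal equations G · a = b where
  G_{ij} = <φ_i, φ_j> and b_i = <f, φ_i>, with φ_0 = 1, φ_1 = x, φ_2 = x^2.
G =
  [2, 0, 2/3]
  [0, 2/3, 0]
  [2/3, 0, 2/5],
b = (12/5, 2, 20/21).
Solving gives a_0 = 32/35, a_1 = 3, a_2 = 6/7, so
  g(x) = 6*x^2/7 + 3*x + 32/35.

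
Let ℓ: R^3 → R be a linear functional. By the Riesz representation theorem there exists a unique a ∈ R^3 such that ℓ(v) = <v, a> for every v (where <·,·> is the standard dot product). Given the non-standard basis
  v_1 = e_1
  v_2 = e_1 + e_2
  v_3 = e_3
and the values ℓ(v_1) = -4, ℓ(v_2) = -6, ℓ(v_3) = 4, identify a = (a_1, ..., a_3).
a = (-4, -2, 4)

Write a = (a_1, ..., a_3) in the standard basis. For each basis vector v_i, ℓ(v_i) = <v_i, a> is a linear equation in the a_j's. Collect the n equations into a matrix system V a = ℓ, where row i of V is v_i (expressed in the standard basis). Since V is invertible (lower-triangular with 1s on the diagonal, up to permutation), solve by back-substitution:
  V =
[[1, 0, 0],
 [1, 1, 0],
 [0, 0, 1]]
  V a = (-4, -6, 4)
Solving gives a = (-4, -2, 4).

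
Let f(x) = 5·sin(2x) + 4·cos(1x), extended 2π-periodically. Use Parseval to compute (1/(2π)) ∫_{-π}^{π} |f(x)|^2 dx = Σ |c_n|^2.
Σ |c_n|^2 = 41/2

Expand |f|^2 and use orthogonality of {sin(nx), cos(mx)} on [-π, π]:
  ∫_{-π}^{π} sin(nx)^2 dx = π, ∫ cos(mx)^2 dx = π, and cross terms integrate to 0.
So ∫_{-π}^{π} f(x)^2 dx = 5^2 · π + 4^2 · π = (25 + 16)π.
Divide by 2π: (25 + 16)/2 = 41/2.
By Parseval, this equals Σ |c_n|^2.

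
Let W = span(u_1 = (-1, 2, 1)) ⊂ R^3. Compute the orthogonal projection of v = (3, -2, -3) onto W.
proj_W(v) = (5/3, -10/3, -5/3)

Set up U = [u_1 | ... | u_1] ∈ R^(3×1). The projector onto W = col(U) is P = U (U^T U)^(-1) U^T.
Compute U^T U =
  [6],
and U^T v = (-10).
Solve U^T U · c = U^T v for the coefficients: c = (-5/3). The projection is proj_W(v) = U c.
Check: (v - proj_W(v)) · u_1 = 0  (should be 0).
Result: proj_W(v) = (5/3, -10/3, -5/3).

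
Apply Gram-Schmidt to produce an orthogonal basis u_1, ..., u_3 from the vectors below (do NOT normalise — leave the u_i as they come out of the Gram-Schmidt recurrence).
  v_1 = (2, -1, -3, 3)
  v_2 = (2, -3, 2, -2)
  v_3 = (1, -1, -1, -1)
Orthogonal basis:
  u_1 = (2, -1, -3, 3)
  u_2 = (56/23, -74/23, 31/23, -31/23)
  u_3 = (11/229, 10/229, -227/229, -231/229)

Apply the Gram-Schmidt recurrence
  u_1 = v_1
  u_i = v_i − Σ_{j<i} ((v_i · u_j) / (u_j · u_j)) · u_j.

Step by step this gives:
  u_1 = (2, -1, -3, 3)
  u_2 = (56/23, -74/23, 31/23, -31/23)
  u_3 = (11/229, 10/229, -227/229, -231/229)

Orthogonality check:
  u_2 · u_1 = 0 (should be 0)
  u_3 · u_1 = 0 (should be 0)
  u_3 · u_2 = 0 (should be 0)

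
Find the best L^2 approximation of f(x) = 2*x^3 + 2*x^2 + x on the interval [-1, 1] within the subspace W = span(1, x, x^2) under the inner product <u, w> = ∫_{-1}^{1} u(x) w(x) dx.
g(x) = 2*x^2 + 11*x/5

The best approximation g ∈ W is the orthogonal projection of f onto W. Writing g = a_0 + a_1 x + a_2 x^2, the coefficients solve the normal equations G · a = b where
  G_{ij} = <φ_i, φ_j> and b_i = <f, φ_i>, with φ_0 = 1, φ_1 = x, φ_2 = x^2.
G =
  [2, 0, 2/3]
  [0, 2/3, 0]
  [2/3, 0, 2/5],
b = (4/3, 22/15, 4/5).
Solving gives a_0 = 0, a_1 = 11/5, a_2 = 2, so
  g(x) = 2*x^2 + 11*x/5.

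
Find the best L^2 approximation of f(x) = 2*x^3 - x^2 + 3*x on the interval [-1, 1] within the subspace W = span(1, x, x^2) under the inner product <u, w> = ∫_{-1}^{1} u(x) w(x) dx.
g(x) = -x^2 + 21*x/5

The best approximation g ∈ W is the orthogonal projection of f onto W. Writing g = a_0 + a_1 x + a_2 x^2, the coefficients solve the normal equations G · a = b where
  G_{ij} = <φ_i, φ_j> and b_i = <f, φ_i>, with φ_0 = 1, φ_1 = x, φ_2 = x^2.
G =
  [2, 0, 2/3]
  [0, 2/3, 0]
  [2/3, 0, 2/5],
b = (-2/3, 14/5, -2/5).
Solving gives a_0 = 0, a_1 = 21/5, a_2 = -1, so
  g(x) = -x^2 + 21*x/5.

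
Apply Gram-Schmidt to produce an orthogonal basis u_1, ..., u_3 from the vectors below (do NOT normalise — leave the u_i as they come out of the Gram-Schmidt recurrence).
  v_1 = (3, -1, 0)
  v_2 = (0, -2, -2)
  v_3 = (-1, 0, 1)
Orthogonal basis:
  u_1 = (3, -1, 0)
  u_2 = (-3/5, -9/5, -2)
  u_3 = (-4/19, -12/19, 12/19)

Apply the Gram-Schmidt recurrence
  u_1 = v_1
  u_i = v_i − Σ_{j<i} ((v_i · u_j) / (u_j · u_j)) · u_j.

Step by step this gives:
  u_1 = (3, -1, 0)
  u_2 = (-3/5, -9/5, -2)
  u_3 = (-4/19, -12/19, 12/19)

Orthogonality check:
  u_2 · u_1 = 0 (should be 0)
  u_3 · u_1 = 0 (should be 0)
  u_3 · u_2 = 0 (should be 0)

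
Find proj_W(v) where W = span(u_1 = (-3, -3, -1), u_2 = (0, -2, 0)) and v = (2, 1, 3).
proj_W(v) = (27/10, 1, 9/10)

Set up U = [u_1 | ... | u_2] ∈ R^(3×2). The projector onto W = col(U) is P = U (U^T U)^(-1) U^T.
Compute U^T U =
  [19, 6]
  [6, 4],
and U^T v = (-12, -2).
Solve U^T U · c = U^T v for the coefficients: c = (-9/10, 17/20). The projection is proj_W(v) = U c.
Check: (v - proj_W(v)) · u_1 = 0  (should be 0).
Check: (v - proj_W(v)) · u_2 = 0  (should be 0).
Result: proj_W(v) = (27/10, 1, 9/10).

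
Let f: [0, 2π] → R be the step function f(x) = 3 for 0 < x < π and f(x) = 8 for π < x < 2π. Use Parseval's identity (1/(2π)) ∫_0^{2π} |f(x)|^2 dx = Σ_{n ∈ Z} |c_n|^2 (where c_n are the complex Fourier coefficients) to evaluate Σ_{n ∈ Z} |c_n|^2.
Σ |c_n|^2 = 73/2

Parseval equates the L^2 energy of f (normalised by 1/(2π)) with the ℓ^2 sum of its Fourier coefficients: (1/(2π)) ∫_0^{2π} |f|^2 = Σ |c_n|^2.
Compute the left side: (1/(2π)) [∫_0^π 3^2 dx + ∫_π^{2π} 8^2 dx] = (1/(2π)) · (9π + 64π) = (9 + 64)/2 = 73/2.
So Σ_{n ∈ Z} |c_n|^2 = 73/2.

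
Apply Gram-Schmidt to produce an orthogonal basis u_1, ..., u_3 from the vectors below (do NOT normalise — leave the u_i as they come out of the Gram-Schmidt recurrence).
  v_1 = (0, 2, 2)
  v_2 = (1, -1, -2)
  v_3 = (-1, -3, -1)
Orthogonal basis:
  u_1 = (0, 2, 2)
  u_2 = (1, 1/2, -1/2)
  u_3 = (1/3, -1/3, 1/3)

Apply the Gram-Schmidt recurrence
  u_1 = v_1
  u_i = v_i − Σ_{j<i} ((v_i · u_j) / (u_j · u_j)) · u_j.

Step by step this gives:
  u_1 = (0, 2, 2)
  u_2 = (1, 1/2, -1/2)
  u_3 = (1/3, -1/3, 1/3)

Orthogonality check:
  u_2 · u_1 = 0 (should be 0)
  u_3 · u_1 = 0 (should be 0)
  u_3 · u_2 = 0 (should be 0)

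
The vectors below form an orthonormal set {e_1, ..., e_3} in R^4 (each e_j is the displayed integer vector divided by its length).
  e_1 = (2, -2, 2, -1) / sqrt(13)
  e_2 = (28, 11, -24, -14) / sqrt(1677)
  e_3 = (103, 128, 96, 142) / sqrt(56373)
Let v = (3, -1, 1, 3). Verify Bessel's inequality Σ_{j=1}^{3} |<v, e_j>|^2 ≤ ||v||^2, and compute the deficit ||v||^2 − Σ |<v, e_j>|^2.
Σ |<v, e_j>|^2 = 289/23; ||v||^2 = 20; deficit = 171/23

Write each e_j = u_j / sqrt(<u_j, u_j>) where u_j is the displayed integer vector. Then <v, e_j> = <v, u_j> / sqrt(<u_j, u_j>), so |<v, e_j>|^2 = <v, u_j>^2 / <u_j, u_j>.
Coefficients: <v, e_1> = 7/sqrt(13), <v, e_2> = 7/sqrt(1677), <v, e_3> = 703/sqrt(56373).
Square and sum: Σ |<v, e_j>|^2 = 289/23.
Compute ||v||^2 = v·v = 20.
Deficit = 20 − 289/23 = 171/23 ≥ 0, confirming Bessel's inequality. (The deficit equals ||v − Σ <v,e_j> e_j||^2, the squared distance from v to span{e_j}.)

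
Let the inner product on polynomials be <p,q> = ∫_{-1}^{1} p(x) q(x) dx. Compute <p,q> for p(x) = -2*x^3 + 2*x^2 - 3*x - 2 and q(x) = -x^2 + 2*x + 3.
<p,q> = -196/15

Expand the product: p(x)·q(x) = 2*x^5 - 6*x^4 + x^3 + 2*x^2 - 13*x - 6.
∫_{-1}^{1} of each monomial x^k gives [2/(k+1) if k even, 0 if k odd]. Integrating term-by-term (or equivalently evaluating the antiderivative F(x) = x^6/3 - 6*x^5/5 + x^4/4 + 2*x^3/3 - 13*x^2/2 - 6*x at the endpoints):
  F(1) − F(−1) = -249/20 − (37/60) = -196/15.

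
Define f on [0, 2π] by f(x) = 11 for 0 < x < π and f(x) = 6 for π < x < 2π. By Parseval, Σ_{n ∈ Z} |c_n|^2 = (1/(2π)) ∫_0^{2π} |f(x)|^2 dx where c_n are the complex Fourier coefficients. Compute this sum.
Σ |c_n|^2 = 157/2

Parseval equates the L^2 energy of f (normalised by 1/(2π)) with the ℓ^2 sum of its Fourier coefficients: (1/(2π)) ∫_0^{2π} |f|^2 = Σ |c_n|^2.
Compute the left side: (1/(2π)) [∫_0^π 11^2 dx + ∫_π^{2π} 6^2 dx] = (1/(2π)) · (121π + 36π) = (121 + 36)/2 = 157/2.
So Σ_{n ∈ Z} |c_n|^2 = 157/2.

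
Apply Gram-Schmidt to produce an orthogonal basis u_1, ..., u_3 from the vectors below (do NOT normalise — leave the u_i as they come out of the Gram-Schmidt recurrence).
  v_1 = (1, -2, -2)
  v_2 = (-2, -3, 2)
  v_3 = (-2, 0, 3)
Orthogonal basis:
  u_1 = (1, -2, -2)
  u_2 = (-2, -3, 2)
  u_3 = (10/153, -2/153, 7/153)

Apply the Gram-Schmidt recurrence
  u_1 = v_1
  u_i = v_i − Σ_{j<i} ((v_i · u_j) / (u_j · u_j)) · u_j.

Step by step this gives:
  u_1 = (1, -2, -2)
  u_2 = (-2, -3, 2)
  u_3 = (10/153, -2/153, 7/153)

Orthogonality check:
  u_2 · u_1 = 0 (should be 0)
  u_3 · u_1 = 0 (should be 0)
  u_3 · u_2 = 0 (should be 0)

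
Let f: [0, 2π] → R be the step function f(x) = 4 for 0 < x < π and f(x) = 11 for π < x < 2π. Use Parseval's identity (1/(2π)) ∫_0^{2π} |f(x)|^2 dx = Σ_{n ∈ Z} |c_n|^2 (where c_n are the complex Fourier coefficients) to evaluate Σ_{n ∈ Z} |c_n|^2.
Σ |c_n|^2 = 137/2

Parseval equates the L^2 energy of f (normalised by 1/(2π)) with the ℓ^2 sum of its Fourier coefficients: (1/(2π)) ∫_0^{2π} |f|^2 = Σ |c_n|^2.
Compute the left side: (1/(2π)) [∫_0^π 4^2 dx + ∫_π^{2π} 11^2 dx] = (1/(2π)) · (16π + 121π) = (16 + 121)/2 = 137/2.
So Σ_{n ∈ Z} |c_n|^2 = 137/2.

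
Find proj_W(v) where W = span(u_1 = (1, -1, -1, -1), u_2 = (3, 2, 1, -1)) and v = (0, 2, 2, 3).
proj_W(v) = (-51/59, 146/59, 127/59, 89/59)

Set up U = [u_1 | ... | u_2] ∈ R^(4×2). The projector onto W = col(U) is P = U (U^T U)^(-1) U^T.
Compute U^T U =
  [4, 1]
  [1, 15],
and U^T v = (-7, 3).
Solve U^T U · c = U^T v for the coefficients: c = (-108/59, 19/59). The projection is proj_W(v) = U c.
Check: (v - proj_W(v)) · u_1 = 0  (should be 0).
Check: (v - proj_W(v)) · u_2 = 0  (should be 0).
Result: proj_W(v) = (-51/59, 146/59, 127/59, 89/59).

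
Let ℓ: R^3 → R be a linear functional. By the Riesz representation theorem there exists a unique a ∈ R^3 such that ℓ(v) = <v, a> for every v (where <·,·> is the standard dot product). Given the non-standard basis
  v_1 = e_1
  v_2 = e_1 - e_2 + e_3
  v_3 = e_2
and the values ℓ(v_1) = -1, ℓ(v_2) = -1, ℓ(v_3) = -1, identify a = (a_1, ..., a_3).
a = (-1, -1, -1)

Write a = (a_1, ..., a_3) in the standard basis. For each basis vector v_i, ℓ(v_i) = <v_i, a> is a linear equation in the a_j's. Collect the n equations into a matrix system V a = ℓ, where row i of V is v_i (expressed in the standard basis). Since V is invertible (lower-triangular with 1s on the diagonal, up to permutation), solve by back-substitution:
  V =
[[1, 0, 0],
 [1, -1, 1],
 [0, 1, 0]]
  V a = (-1, -1, -1)
Solving gives a = (-1, -1, -1).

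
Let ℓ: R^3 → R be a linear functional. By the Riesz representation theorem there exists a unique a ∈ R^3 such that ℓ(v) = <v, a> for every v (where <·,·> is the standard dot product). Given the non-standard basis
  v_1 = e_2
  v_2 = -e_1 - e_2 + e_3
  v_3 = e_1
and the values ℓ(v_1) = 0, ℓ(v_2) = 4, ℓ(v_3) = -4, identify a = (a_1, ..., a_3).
a = (-4, 0, 0)

Write a = (a_1, ..., a_3) in the standard basis. For each basis vector v_i, ℓ(v_i) = <v_i, a> is a linear equation in the a_j's. Collect the n equations into a matrix system V a = ℓ, where row i of V is v_i (expressed in the standard basis). Since V is invertible (lower-triangular with 1s on the diagonal, up to permutation), solve by back-substitution:
  V =
[[0, 1, 0],
 [-1, -1, 1],
 [1, 0, 0]]
  V a = (0, 4, -4)
Solving gives a = (-4, 0, 0).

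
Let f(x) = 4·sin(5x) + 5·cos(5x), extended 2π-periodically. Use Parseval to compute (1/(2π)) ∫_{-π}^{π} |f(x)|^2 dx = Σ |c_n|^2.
Σ |c_n|^2 = 41/2

Expand |f|^2 and use orthogonality of {sin(nx), cos(mx)} on [-π, π]:
  ∫_{-π}^{π} sin(nx)^2 dx = π, ∫ cos(mx)^2 dx = π, and cross terms integrate to 0.
So ∫_{-π}^{π} f(x)^2 dx = 4^2 · π + 5^2 · π = (16 + 25)π.
Divide by 2π: (16 + 25)/2 = 41/2.
By Parseval, this equals Σ |c_n|^2.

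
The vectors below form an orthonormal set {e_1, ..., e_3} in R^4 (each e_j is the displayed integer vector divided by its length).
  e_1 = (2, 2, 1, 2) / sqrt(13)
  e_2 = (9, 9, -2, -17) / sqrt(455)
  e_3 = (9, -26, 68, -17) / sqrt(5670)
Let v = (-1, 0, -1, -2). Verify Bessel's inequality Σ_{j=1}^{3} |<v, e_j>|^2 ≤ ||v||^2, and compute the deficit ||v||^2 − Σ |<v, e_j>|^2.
Σ |<v, e_j>|^2 = 923/162; ||v||^2 = 6; deficit = 49/162

Write each e_j = u_j / sqrt(<u_j, u_j>) where u_j is the displayed integer vector. Then <v, e_j> = <v, u_j> / sqrt(<u_j, u_j>), so |<v, e_j>|^2 = <v, u_j>^2 / <u_j, u_j>.
Coefficients: <v, e_1> = -7/sqrt(13), <v, e_2> = 27/sqrt(455), <v, e_3> = -43/sqrt(5670).
Square and sum: Σ |<v, e_j>|^2 = 923/162.
Compute ||v||^2 = v·v = 6.
Deficit = 6 − 923/162 = 49/162 ≥ 0, confirming Bessel's inequality. (The deficit equals ||v − Σ <v,e_j> e_j||^2, the squared distance from v to span{e_j}.)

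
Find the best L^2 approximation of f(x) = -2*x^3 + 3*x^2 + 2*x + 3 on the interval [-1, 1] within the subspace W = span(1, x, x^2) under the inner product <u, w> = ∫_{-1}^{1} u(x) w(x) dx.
g(x) = 3*x^2 + 4*x/5 + 3

The best approximation g ∈ W is the orthogonal projection of f onto W. Writing g = a_0 + a_1 x + a_2 x^2, the coefficients solve the normal equations G · a = b where
  G_{ij} = <φ_i, φ_j> and b_i = <f, φ_i>, with φ_0 = 1, φ_1 = x, φ_2 = x^2.
G =
  [2, 0, 2/3]
  [0, 2/3, 0]
  [2/3, 0, 2/5],
b = (8, 8/15, 16/5).
Solving gives a_0 = 3, a_1 = 4/5, a_2 = 3, so
  g(x) = 3*x^2 + 4*x/5 + 3.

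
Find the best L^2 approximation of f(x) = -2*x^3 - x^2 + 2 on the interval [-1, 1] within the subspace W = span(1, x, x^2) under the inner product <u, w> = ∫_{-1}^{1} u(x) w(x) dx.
g(x) = -x^2 - 6*x/5 + 2

The best approximation g ∈ W is the orthogonal projection of f onto W. Writing g = a_0 + a_1 x + a_2 x^2, the coefficients solve the normal equations G · a = b where
  G_{ij} = <φ_i, φ_j> and b_i = <f, φ_i>, with φ_0 = 1, φ_1 = x, φ_2 = x^2.
G =
  [2, 0, 2/3]
  [0, 2/3, 0]
  [2/3, 0, 2/5],
b = (10/3, -4/5, 14/15).
Solving gives a_0 = 2, a_1 = -6/5, a_2 = -1, so
  g(x) = -x^2 - 6*x/5 + 2.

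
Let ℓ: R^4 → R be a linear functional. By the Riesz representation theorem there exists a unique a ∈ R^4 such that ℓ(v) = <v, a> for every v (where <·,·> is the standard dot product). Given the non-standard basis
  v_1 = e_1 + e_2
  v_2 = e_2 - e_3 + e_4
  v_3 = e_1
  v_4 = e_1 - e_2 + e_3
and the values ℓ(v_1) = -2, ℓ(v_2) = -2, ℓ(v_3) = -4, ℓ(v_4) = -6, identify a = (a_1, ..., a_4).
a = (-4, 2, 0, -4)

Write a = (a_1, ..., a_4) in the standard basis. For each basis vector v_i, ℓ(v_i) = <v_i, a> is a linear equation in the a_j's. Collect the n equations into a matrix system V a = ℓ, where row i of V is v_i (expressed in the standard basis). Since V is invertible (lower-triangular with 1s on the diagonal, up to permutation), solve by back-substitution:
  V =
[[1, 1, 0, 0],
 [0, 1, -1, 1],
 [1, 0, 0, 0],
 [1, -1, 1, 0]]
  V a = (-2, -2, -4, -6)
Solving gives a = (-4, 2, 0, -4).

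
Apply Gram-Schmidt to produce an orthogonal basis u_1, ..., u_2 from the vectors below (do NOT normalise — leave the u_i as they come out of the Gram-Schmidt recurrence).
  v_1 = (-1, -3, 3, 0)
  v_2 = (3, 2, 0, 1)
Orthogonal basis:
  u_1 = (-1, -3, 3, 0)
  u_2 = (48/19, 11/19, 27/19, 1)

Apply the Gram-Schmidt recurrence
  u_1 = v_1
  u_i = v_i − Σ_{j<i} ((v_i · u_j) / (u_j · u_j)) · u_j.

Step by step this gives:
  u_1 = (-1, -3, 3, 0)
  u_2 = (48/19, 11/19, 27/19, 1)

Orthogonality check:
  u_2 · u_1 = 0 (should be 0)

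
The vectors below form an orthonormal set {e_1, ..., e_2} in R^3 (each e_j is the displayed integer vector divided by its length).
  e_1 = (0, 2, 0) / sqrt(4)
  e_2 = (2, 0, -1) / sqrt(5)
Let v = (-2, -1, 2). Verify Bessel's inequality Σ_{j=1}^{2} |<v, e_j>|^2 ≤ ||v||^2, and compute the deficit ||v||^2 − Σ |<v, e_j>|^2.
Σ |<v, e_j>|^2 = 41/5; ||v||^2 = 9; deficit = 4/5

Write each e_j = u_j / sqrt(<u_j, u_j>) where u_j is the displayed integer vector. Then <v, e_j> = <v, u_j> / sqrt(<u_j, u_j>), so |<v, e_j>|^2 = <v, u_j>^2 / <u_j, u_j>.
Coefficients: <v, e_1> = -2/sqrt(4), <v, e_2> = -6/sqrt(5).
Square and sum: Σ |<v, e_j>|^2 = 41/5.
Compute ||v||^2 = v·v = 9.
Deficit = 9 − 41/5 = 4/5 ≥ 0, confirming Bessel's inequality. (The deficit equals ||v − Σ <v,e_j> e_j||^2, the squared distance from v to span{e_j}.)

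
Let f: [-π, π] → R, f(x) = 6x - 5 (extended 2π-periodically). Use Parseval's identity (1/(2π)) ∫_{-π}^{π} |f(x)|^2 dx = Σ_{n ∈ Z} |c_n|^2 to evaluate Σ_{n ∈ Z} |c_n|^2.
Σ |c_n|^2 = 12π^2 + 25

Expand and integrate term by term over [-π, π]:
  ∫ (6x)^2 dx = 36·(2π^3/3); ∫ 2·6·(-5)·x dx = 0 (odd integrand); ∫ (-5)^2 dx = 25·2π.
So (1/(2π)) ∫_{-π}^{π} (6x - 5)^2 dx = 36π^2/3 + 25 = 12π^2 + 25.
Parseval ⇒ Σ |c_n|^2 = 12π^2 + 25.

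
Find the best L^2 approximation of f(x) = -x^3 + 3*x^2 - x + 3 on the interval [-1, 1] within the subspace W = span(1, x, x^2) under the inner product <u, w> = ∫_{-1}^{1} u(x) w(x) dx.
g(x) = 3*x^2 - 8*x/5 + 3

The best approximation g ∈ W is the orthogonal projection of f onto W. Writing g = a_0 + a_1 x + a_2 x^2, the coefficients solve the normal equations G · a = b where
  G_{ij} = <φ_i, φ_j> and b_i = <f, φ_i>, with φ_0 = 1, φ_1 = x, φ_2 = x^2.
G =
  [2, 0, 2/3]
  [0, 2/3, 0]
  [2/3, 0, 2/5],
b = (8, -16/15, 16/5).
Solving gives a_0 = 3, a_1 = -8/5, a_2 = 3, so
  g(x) = 3*x^2 - 8*x/5 + 3.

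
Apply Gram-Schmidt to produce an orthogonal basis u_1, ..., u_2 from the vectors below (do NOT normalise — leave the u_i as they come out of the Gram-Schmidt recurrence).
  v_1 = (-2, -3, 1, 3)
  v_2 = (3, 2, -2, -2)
Orthogonal basis:
  u_1 = (-2, -3, 1, 3)
  u_2 = (29/23, -14/23, -26/23, 14/23)

Apply the Gram-Schmidt recurrence
  u_1 = v_1
  u_i = v_i − Σ_{j<i} ((v_i · u_j) / (u_j · u_j)) · u_j.

Step by step this gives:
  u_1 = (-2, -3, 1, 3)
  u_2 = (29/23, -14/23, -26/23, 14/23)

Orthogonality check:
  u_2 · u_1 = 0 (should be 0)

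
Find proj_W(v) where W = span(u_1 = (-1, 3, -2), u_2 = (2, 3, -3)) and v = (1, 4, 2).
proj_W(v) = (-8/139, 213/139, -163/139)

Set up U = [u_1 | ... | u_2] ∈ R^(3×2). The projector onto W = col(U) is P = U (U^T U)^(-1) U^T.
Compute U^T U =
  [14, 13]
  [13, 22],
and U^T v = (7, 8).
Solve U^T U · c = U^T v for the coefficients: c = (50/139, 21/139). The projection is proj_W(v) = U c.
Check: (v - proj_W(v)) · u_1 = 0  (should be 0).
Check: (v - proj_W(v)) · u_2 = 0  (should be 0).
Result: proj_W(v) = (-8/139, 213/139, -163/139).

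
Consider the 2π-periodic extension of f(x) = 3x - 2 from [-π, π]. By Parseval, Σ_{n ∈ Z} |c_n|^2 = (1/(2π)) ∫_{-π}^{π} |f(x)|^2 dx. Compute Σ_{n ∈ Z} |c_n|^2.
Σ |c_n|^2 = 3π^2 + 4

Expand and integrate term by term over [-π, π]:
  ∫ (3x)^2 dx = 9·(2π^3/3); ∫ 2·3·(-2)·x dx = 0 (odd integrand); ∫ (-2)^2 dx = 4·2π.
So (1/(2π)) ∫_{-π}^{π} (3x - 2)^2 dx = 9π^2/3 + 4 = 3π^2 + 4.
Parseval ⇒ Σ |c_n|^2 = 3π^2 + 4.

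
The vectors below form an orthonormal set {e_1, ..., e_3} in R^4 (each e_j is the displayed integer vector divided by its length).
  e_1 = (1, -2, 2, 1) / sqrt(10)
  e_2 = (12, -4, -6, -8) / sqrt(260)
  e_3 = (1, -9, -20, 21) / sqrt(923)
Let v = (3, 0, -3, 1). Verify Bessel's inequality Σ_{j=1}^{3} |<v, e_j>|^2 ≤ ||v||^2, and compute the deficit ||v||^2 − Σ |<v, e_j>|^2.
Σ |<v, e_j>|^2 = 1149/71; ||v||^2 = 19; deficit = 200/71

Write each e_j = u_j / sqrt(<u_j, u_j>) where u_j is the displayed integer vector. Then <v, e_j> = <v, u_j> / sqrt(<u_j, u_j>), so |<v, e_j>|^2 = <v, u_j>^2 / <u_j, u_j>.
Coefficients: <v, e_1> = -2/sqrt(10), <v, e_2> = 46/sqrt(260), <v, e_3> = 84/sqrt(923).
Square and sum: Σ |<v, e_j>|^2 = 1149/71.
Compute ||v||^2 = v·v = 19.
Deficit = 19 − 1149/71 = 200/71 ≥ 0, confirming Bessel's inequality. (The deficit equals ||v − Σ <v,e_j> e_j||^2, the squared distance from v to span{e_j}.)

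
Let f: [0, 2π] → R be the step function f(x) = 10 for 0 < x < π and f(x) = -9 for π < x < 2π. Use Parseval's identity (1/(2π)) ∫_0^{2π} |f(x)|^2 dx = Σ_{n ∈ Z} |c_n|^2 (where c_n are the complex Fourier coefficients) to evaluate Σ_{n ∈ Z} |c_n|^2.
Σ |c_n|^2 = 181/2

Parseval equates the L^2 energy of f (normalised by 1/(2π)) with the ℓ^2 sum of its Fourier coefficients: (1/(2π)) ∫_0^{2π} |f|^2 = Σ |c_n|^2.
Compute the left side: (1/(2π)) [∫_0^π 10^2 dx + ∫_π^{2π} (-9)^2 dx] = (1/(2π)) · (100π + 81π) = (100 + 81)/2 = 181/2.
So Σ_{n ∈ Z} |c_n|^2 = 181/2.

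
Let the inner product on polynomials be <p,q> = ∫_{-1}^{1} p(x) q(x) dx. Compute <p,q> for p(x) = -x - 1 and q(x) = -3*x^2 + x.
<p,q> = 4/3

Expand the product: p(x)·q(x) = 3*x^3 + 2*x^2 - x.
∫_{-1}^{1} of each monomial x^k gives [2/(k+1) if k even, 0 if k odd]. Integrating term-by-term (or equivalently evaluating the antiderivative F(x) = 3*x^4/4 + 2*x^3/3 - x^2/2 at the endpoints):
  F(1) − F(−1) = 11/12 − (-5/12) = 4/3.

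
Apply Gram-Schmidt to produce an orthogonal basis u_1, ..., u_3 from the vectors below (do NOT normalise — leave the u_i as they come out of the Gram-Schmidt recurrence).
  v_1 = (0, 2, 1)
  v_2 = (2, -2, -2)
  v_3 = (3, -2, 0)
Orthogonal basis:
  u_1 = (0, 2, 1)
  u_2 = (2, 2/5, -4/5)
  u_3 = (5/6, -5/6, 5/3)

Apply the Gram-Schmidt recurrence
  u_1 = v_1
  u_i = v_i − Σ_{j<i} ((v_i · u_j) / (u_j · u_j)) · u_j.

Step by step this gives:
  u_1 = (0, 2, 1)
  u_2 = (2, 2/5, -4/5)
  u_3 = (5/6, -5/6, 5/3)

Orthogonality check:
  u_2 · u_1 = 0 (should be 0)
  u_3 · u_1 = 0 (should be 0)
  u_3 · u_2 = 0 (should be 0)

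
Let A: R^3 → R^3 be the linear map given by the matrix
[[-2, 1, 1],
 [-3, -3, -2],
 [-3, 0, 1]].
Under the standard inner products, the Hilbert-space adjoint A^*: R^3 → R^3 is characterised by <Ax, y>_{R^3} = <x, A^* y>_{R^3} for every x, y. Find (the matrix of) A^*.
A^* = A^T =
[[-2, -3, -3],
 [1, -3, 0],
 [1, -2, 1]]

For real matrices with standard dot products, the defining identity <Ax, y> = <x, A^* y> gives (Ax)^T y = x^T (A^*) y, i.e. x^T A^T y = x^T (A^*) y. Since this holds for all x, y, we must have A^* = A^T. Therefore
A^* =
[[-2, -3, -3],
 [1, -3, 0],
 [1, -2, 1]].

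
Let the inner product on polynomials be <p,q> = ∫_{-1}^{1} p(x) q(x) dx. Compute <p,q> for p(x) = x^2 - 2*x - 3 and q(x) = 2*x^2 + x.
<p,q> = -68/15

Expand the product: p(x)·q(x) = 2*x^4 - 3*x^3 - 8*x^2 - 3*x.
∫_{-1}^{1} of each monomial x^k gives [2/(k+1) if k even, 0 if k odd]. Integrating term-by-term (or equivalently evaluating the antiderivative F(x) = 2*x^5/5 - 3*x^4/4 - 8*x^3/3 - 3*x^2/2 at the endpoints):
  F(1) − F(−1) = -271/60 − (1/60) = -68/15.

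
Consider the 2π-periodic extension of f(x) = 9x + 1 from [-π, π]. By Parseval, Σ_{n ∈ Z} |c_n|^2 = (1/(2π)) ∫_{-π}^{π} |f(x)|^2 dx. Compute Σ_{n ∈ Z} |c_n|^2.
Σ |c_n|^2 = 27π^2 + 1

Expand and integrate term by term over [-π, π]:
  ∫ (9x)^2 dx = 81·(2π^3/3); ∫ 2·9·(1)·x dx = 0 (odd integrand); ∫ 1^2 dx = 1·2π.
So (1/(2π)) ∫_{-π}^{π} (9x + 1)^2 dx = 81π^2/3 + 1 = 27π^2 + 1.
Parseval ⇒ Σ |c_n|^2 = 27π^2 + 1.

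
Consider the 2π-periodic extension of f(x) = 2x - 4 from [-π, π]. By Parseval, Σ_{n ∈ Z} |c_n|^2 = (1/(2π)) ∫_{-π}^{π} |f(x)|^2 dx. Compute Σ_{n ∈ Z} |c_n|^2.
Σ |c_n|^2 = 4π^2/3 + 16

Expand and integrate term by term over [-π, π]:
  ∫ (2x)^2 dx = 4·(2π^3/3); ∫ 2·2·(-4)·x dx = 0 (odd integrand); ∫ (-4)^2 dx = 16·2π.
So (1/(2π)) ∫_{-π}^{π} (2x - 4)^2 dx = 4π^2/3 + 16 = 4π^2/3 + 16.
Parseval ⇒ Σ |c_n|^2 = 4π^2/3 + 16.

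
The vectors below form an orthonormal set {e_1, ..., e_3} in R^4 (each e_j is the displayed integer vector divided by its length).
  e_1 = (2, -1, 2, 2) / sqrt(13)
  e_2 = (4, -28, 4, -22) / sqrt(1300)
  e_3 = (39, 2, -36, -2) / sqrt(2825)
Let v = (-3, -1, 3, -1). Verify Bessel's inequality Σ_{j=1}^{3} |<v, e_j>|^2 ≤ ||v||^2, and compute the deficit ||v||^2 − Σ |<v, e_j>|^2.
Σ |<v, e_j>|^2 = 2251/113; ||v||^2 = 20; deficit = 9/113

Write each e_j = u_j / sqrt(<u_j, u_j>) where u_j is the displayed integer vector. Then <v, e_j> = <v, u_j> / sqrt(<u_j, u_j>), so |<v, e_j>|^2 = <v, u_j>^2 / <u_j, u_j>.
Coefficients: <v, e_1> = -1/sqrt(13), <v, e_2> = 50/sqrt(1300), <v, e_3> = -225/sqrt(2825).
Square and sum: Σ |<v, e_j>|^2 = 2251/113.
Compute ||v||^2 = v·v = 20.
Deficit = 20 − 2251/113 = 9/113 ≥ 0, confirming Bessel's inequality. (The deficit equals ||v − Σ <v,e_j> e_j||^2, the squared distance from v to span{e_j}.)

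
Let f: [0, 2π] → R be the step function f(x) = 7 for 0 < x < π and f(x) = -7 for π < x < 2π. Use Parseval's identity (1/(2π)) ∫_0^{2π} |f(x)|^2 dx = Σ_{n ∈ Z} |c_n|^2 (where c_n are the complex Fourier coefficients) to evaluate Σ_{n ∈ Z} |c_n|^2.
Σ |c_n|^2 = 49

Parseval equates the L^2 energy of f (normalised by 1/(2π)) with the ℓ^2 sum of its Fourier coefficients: (1/(2π)) ∫_0^{2π} |f|^2 = Σ |c_n|^2.
Compute the left side: (1/(2π)) [∫_0^π 7^2 dx + ∫_π^{2π} (-7)^2 dx] = (1/(2π)) · (49π + 49π) = (49 + 49)/2 = 49.
So Σ_{n ∈ Z} |c_n|^2 = 49.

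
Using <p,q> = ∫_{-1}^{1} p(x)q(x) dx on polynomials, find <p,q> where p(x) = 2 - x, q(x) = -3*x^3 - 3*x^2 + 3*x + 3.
<p,q> = 36/5

Expand the product: p(x)·q(x) = 3*x^4 - 3*x^3 - 9*x^2 + 3*x + 6.
∫_{-1}^{1} of each monomial x^k gives [2/(k+1) if k even, 0 if k odd]. Integrating term-by-term (or equivalently evaluating the antiderivative F(x) = 3*x^5/5 - 3*x^4/4 - 3*x^3 + 3*x^2/2 + 6*x at the endpoints):
  F(1) − F(−1) = 87/20 − (-57/20) = 36/5.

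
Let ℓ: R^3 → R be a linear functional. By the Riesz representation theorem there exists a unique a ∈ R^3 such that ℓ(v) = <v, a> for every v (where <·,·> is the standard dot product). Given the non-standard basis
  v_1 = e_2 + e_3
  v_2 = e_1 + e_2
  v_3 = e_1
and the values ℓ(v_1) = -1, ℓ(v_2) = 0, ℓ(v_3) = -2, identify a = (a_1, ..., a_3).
a = (-2, 2, -3)

Write a = (a_1, ..., a_3) in the standard basis. For each basis vector v_i, ℓ(v_i) = <v_i, a> is a linear equation in the a_j's. Collect the n equations into a matrix system V a = ℓ, where row i of V is v_i (expressed in the standard basis). Since V is invertible (lower-triangular with 1s on the diagonal, up to permutation), solve by back-substitution:
  V =
[[0, 1, 1],
 [1, 1, 0],
 [1, 0, 0]]
  V a = (-1, 0, -2)
Solving gives a = (-2, 2, -3).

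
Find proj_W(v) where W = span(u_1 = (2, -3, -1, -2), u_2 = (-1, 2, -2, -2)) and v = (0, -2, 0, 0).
proj_W(v) = (20/23, -33/23, 5/23, -2/23)

Set up U = [u_1 | ... | u_2] ∈ R^(4×2). The projector onto W = col(U) is P = U (U^T U)^(-1) U^T.
Compute U^T U =
  [18, -2]
  [-2, 13],
and U^T v = (6, -4).
Solve U^T U · c = U^T v for the coefficients: c = (7/23, -6/23). The projection is proj_W(v) = U c.
Check: (v - proj_W(v)) · u_1 = 0  (should be 0).
Check: (v - proj_W(v)) · u_2 = 0  (should be 0).
Result: proj_W(v) = (20/23, -33/23, 5/23, -2/23).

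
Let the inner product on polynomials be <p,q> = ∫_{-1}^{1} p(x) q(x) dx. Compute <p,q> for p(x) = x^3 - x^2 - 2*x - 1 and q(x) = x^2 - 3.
<p,q> = 104/15

Expand the product: p(x)·q(x) = x^5 - x^4 - 5*x^3 + 2*x^2 + 6*x + 3.
∫_{-1}^{1} of each monomial x^k gives [2/(k+1) if k even, 0 if k odd]. Integrating term-by-term (or equivalently evaluating the antiderivative F(x) = x^6/6 - x^5/5 - 5*x^4/4 + 2*x^3/3 + 3*x^2 + 3*x at the endpoints):
  F(1) − F(−1) = 323/60 − (-31/20) = 104/15.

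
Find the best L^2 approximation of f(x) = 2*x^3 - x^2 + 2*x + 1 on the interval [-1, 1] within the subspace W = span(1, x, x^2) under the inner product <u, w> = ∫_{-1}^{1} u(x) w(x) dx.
g(x) = -x^2 + 16*x/5 + 1

The best approximation g ∈ W is the orthogonal projection of f onto W. Writing g = a_0 + a_1 x + a_2 x^2, the coefficients solve the normal equations G · a = b where
  G_{ij} = <φ_i, φ_j> and b_i = <f, φ_i>, with φ_0 = 1, φ_1 = x, φ_2 = x^2.
G =
  [2, 0, 2/3]
  [0, 2/3, 0]
  [2/3, 0, 2/5],
b = (4/3, 32/15, 4/15).
Solving gives a_0 = 1, a_1 = 16/5, a_2 = -1, so
  g(x) = -x^2 + 16*x/5 + 1.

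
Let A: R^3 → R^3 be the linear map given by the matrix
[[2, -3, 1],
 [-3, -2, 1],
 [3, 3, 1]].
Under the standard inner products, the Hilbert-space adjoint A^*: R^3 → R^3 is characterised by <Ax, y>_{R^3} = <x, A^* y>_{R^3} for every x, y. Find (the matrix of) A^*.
A^* = A^T =
[[2, -3, 3],
 [-3, -2, 3],
 [1, 1, 1]]

For real matrices with standard dot products, the defining identity <Ax, y> = <x, A^* y> gives (Ax)^T y = x^T (A^*) y, i.e. x^T A^T y = x^T (A^*) y. Since this holds for all x, y, we must have A^* = A^T. Therefore
A^* =
[[2, -3, 3],
 [-3, -2, 3],
 [1, 1, 1]].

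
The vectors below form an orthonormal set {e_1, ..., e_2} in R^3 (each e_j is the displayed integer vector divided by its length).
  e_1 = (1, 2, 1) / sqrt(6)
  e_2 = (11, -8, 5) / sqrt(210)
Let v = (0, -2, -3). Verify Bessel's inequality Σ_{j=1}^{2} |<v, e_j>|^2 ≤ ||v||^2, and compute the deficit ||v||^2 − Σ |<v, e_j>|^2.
Σ |<v, e_j>|^2 = 286/35; ||v||^2 = 13; deficit = 169/35

Write each e_j = u_j / sqrt(<u_j, u_j>) where u_j is the displayed integer vector. Then <v, e_j> = <v, u_j> / sqrt(<u_j, u_j>), so |<v, e_j>|^2 = <v, u_j>^2 / <u_j, u_j>.
Coefficients: <v, e_1> = -7/sqrt(6), <v, e_2> = 1/sqrt(210).
Square and sum: Σ |<v, e_j>|^2 = 286/35.
Compute ||v||^2 = v·v = 13.
Deficit = 13 − 286/35 = 169/35 ≥ 0, confirming Bessel's inequality. (The deficit equals ||v − Σ <v,e_j> e_j||^2, the squared distance from v to span{e_j}.)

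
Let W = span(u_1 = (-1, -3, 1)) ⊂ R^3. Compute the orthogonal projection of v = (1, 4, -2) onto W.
proj_W(v) = (15/11, 45/11, -15/11)

Set up U = [u_1 | ... | u_1] ∈ R^(3×1). The projector onto W = col(U) is P = U (U^T U)^(-1) U^T.
Compute U^T U =
  [11],
and U^T v = (-15).
Solve U^T U · c = U^T v for the coefficients: c = (-15/11). The projection is proj_W(v) = U c.
Check: (v - proj_W(v)) · u_1 = 0  (should be 0).
Result: proj_W(v) = (15/11, 45/11, -15/11).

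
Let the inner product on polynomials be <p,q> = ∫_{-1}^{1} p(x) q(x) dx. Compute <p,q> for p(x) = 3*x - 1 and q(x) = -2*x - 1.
<p,q> = -2

Expand the product: p(x)·q(x) = -6*x^2 - x + 1.
∫_{-1}^{1} of each monomial x^k gives [2/(k+1) if k even, 0 if k odd]. Integrating term-by-term (or equivalently evaluating the antiderivative F(x) = -2*x^3 - x^2/2 + x at the endpoints):
  F(1) − F(−1) = -3/2 − (1/2) = -2.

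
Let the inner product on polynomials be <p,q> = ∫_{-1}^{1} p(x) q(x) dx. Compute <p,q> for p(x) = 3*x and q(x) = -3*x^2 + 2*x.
<p,q> = 4

Expand the product: p(x)·q(x) = -9*x^3 + 6*x^2.
∫_{-1}^{1} of each monomial x^k gives [2/(k+1) if k even, 0 if k odd]. Integrating term-by-term (or equivalently evaluating the antiderivative F(x) = -9*x^4/4 + 2*x^3 at the endpoints):
  F(1) − F(−1) = -1/4 − (-17/4) = 4.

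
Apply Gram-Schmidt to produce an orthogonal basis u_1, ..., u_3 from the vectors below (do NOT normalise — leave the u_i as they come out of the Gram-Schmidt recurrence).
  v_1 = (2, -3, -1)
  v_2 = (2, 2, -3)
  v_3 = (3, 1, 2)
Orthogonal basis:
  u_1 = (2, -3, -1)
  u_2 = (13/7, 31/14, -41/14)
  u_3 = (209/79, 76/79, 190/79)

Apply the Gram-Schmidt recurrence
  u_1 = v_1
  u_i = v_i − Σ_{j<i} ((v_i · u_j) / (u_j · u_j)) · u_j.

Step by step this gives:
  u_1 = (2, -3, -1)
  u_2 = (13/7, 31/14, -41/14)
  u_3 = (209/79, 76/79, 190/79)

Orthogonality check:
  u_2 · u_1 = 0 (should be 0)
  u_3 · u_1 = 0 (should be 0)
  u_3 · u_2 = 0 (should be 0)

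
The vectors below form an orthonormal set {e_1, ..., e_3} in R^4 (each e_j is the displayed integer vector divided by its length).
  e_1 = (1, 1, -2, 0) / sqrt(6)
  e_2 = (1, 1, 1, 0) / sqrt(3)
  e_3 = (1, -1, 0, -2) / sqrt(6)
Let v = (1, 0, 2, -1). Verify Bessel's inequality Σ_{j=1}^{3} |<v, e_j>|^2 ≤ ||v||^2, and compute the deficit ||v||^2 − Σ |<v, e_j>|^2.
Σ |<v, e_j>|^2 = 6; ||v||^2 = 6; deficit = 0

Write each e_j = u_j / sqrt(<u_j, u_j>) where u_j is the displayed integer vector. Then <v, e_j> = <v, u_j> / sqrt(<u_j, u_j>), so |<v, e_j>|^2 = <v, u_j>^2 / <u_j, u_j>.
Coefficients: <v, e_1> = -3/sqrt(6), <v, e_2> = 3/sqrt(3), <v, e_3> = 3/sqrt(6).
Square and sum: Σ |<v, e_j>|^2 = 6.
Compute ||v||^2 = v·v = 6.
Deficit = 6 − 6 = 0 ≥ 0, confirming Bessel's inequality. (The deficit equals ||v − Σ <v,e_j> e_j||^2, the squared distance from v to span{e_j}.)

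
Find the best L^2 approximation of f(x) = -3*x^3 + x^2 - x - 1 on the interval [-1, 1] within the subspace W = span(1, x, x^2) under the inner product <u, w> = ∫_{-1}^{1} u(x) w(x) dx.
g(x) = x^2 - 14*x/5 - 1

The best approximation g ∈ W is the orthogonal projection of f onto W. Writing g = a_0 + a_1 x + a_2 x^2, the coefficients solve the normal equations G · a = b where
  G_{ij} = <φ_i, φ_j> and b_i = <f, φ_i>, with φ_0 = 1, φ_1 = x, φ_2 = x^2.
G =
  [2, 0, 2/3]
  [0, 2/3, 0]
  [2/3, 0, 2/5],
b = (-4/3, -28/15, -4/15).
Solving gives a_0 = -1, a_1 = -14/5, a_2 = 1, so
  g(x) = x^2 - 14*x/5 - 1.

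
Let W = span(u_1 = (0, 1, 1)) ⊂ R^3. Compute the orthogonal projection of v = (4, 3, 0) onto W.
proj_W(v) = (0, 3/2, 3/2)

Set up U = [u_1 | ... | u_1] ∈ R^(3×1). The projector onto W = col(U) is P = U (U^T U)^(-1) U^T.
Compute U^T U =
  [2],
and U^T v = (3).
Solve U^T U · c = U^T v for the coefficients: c = (3/2). The projection is proj_W(v) = U c.
Check: (v - proj_W(v)) · u_1 = 0  (should be 0).
Result: proj_W(v) = (0, 3/2, 3/2).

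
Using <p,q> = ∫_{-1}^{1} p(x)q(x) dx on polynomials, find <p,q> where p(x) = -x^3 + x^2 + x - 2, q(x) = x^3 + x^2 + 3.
<p,q> = -1136/105

Expand the product: p(x)·q(x) = -x^6 + 2*x^4 - 4*x^3 + x^2 + 3*x - 6.
∫_{-1}^{1} of each monomial x^k gives [2/(k+1) if k even, 0 if k odd]. Integrating term-by-term (or equivalently evaluating the antiderivative F(x) = -x^7/7 + 2*x^5/5 - x^4 + x^3/3 + 3*x^2/2 - 6*x at the endpoints):
  F(1) − F(−1) = -1031/210 − (1241/210) = -1136/105.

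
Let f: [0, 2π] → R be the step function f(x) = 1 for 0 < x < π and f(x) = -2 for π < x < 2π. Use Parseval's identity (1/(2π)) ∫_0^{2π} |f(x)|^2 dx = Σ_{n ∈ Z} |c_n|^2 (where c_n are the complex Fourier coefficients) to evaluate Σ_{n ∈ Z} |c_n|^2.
Σ |c_n|^2 = 5/2

Parseval equates the L^2 energy of f (normalised by 1/(2π)) with the ℓ^2 sum of its Fourier coefficients: (1/(2π)) ∫_0^{2π} |f|^2 = Σ |c_n|^2.
Compute the left side: (1/(2π)) [∫_0^π 1^2 dx + ∫_π^{2π} (-2)^2 dx] = (1/(2π)) · (1π + 4π) = (1 + 4)/2 = 5/2.
So Σ_{n ∈ Z} |c_n|^2 = 5/2.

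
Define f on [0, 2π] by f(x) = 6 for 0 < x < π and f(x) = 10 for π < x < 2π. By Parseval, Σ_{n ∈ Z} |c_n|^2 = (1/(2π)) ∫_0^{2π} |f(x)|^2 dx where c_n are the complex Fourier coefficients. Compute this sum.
Σ |c_n|^2 = 68

Parseval equates the L^2 energy of f (normalised by 1/(2π)) with the ℓ^2 sum of its Fourier coefficients: (1/(2π)) ∫_0^{2π} |f|^2 = Σ |c_n|^2.
Compute the left side: (1/(2π)) [∫_0^π 6^2 dx + ∫_π^{2π} 10^2 dx] = (1/(2π)) · (36π + 100π) = (36 + 100)/2 = 68.
So Σ_{n ∈ Z} |c_n|^2 = 68.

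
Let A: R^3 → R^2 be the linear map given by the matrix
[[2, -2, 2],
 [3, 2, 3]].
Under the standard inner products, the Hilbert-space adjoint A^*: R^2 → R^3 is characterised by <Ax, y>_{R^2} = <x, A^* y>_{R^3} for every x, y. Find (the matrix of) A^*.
A^* = A^T =
[[2, 3],
 [-2, 2],
 [2, 3]]

For real matrices with standard dot products, the defining identity <Ax, y> = <x, A^* y> gives (Ax)^T y = x^T (A^*) y, i.e. x^T A^T y = x^T (A^*) y. Since this holds for all x, y, we must have A^* = A^T. Therefore
A^* =
[[2, 3],
 [-2, 2],
 [2, 3]].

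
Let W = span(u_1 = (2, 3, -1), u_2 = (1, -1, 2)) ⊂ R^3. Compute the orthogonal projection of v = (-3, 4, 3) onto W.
proj_W(v) = (1/3, 2/3, -1/3)

Set up U = [u_1 | ... | u_2] ∈ R^(3×2). The projector onto W = col(U) is P = U (U^T U)^(-1) U^T.
Compute U^T U =
  [14, -3]
  [-3, 6],
and U^T v = (3, -1).
Solve U^T U · c = U^T v for the coefficients: c = (1/5, -1/15). The projection is proj_W(v) = U c.
Check: (v - proj_W(v)) · u_1 = 0  (should be 0).
Check: (v - proj_W(v)) · u_2 = 0  (should be 0).
Result: proj_W(v) = (1/3, 2/3, -1/3).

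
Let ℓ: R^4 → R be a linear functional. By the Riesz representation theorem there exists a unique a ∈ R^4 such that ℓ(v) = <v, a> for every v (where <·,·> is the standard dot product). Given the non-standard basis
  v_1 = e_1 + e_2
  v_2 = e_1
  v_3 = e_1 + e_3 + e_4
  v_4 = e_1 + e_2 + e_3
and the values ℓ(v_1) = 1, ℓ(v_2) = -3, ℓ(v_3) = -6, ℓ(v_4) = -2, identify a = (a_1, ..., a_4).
a = (-3, 4, -3, 0)

Write a = (a_1, ..., a_4) in the standard basis. For each basis vector v_i, ℓ(v_i) = <v_i, a> is a linear equation in the a_j's. Collect the n equations into a matrix system V a = ℓ, where row i of V is v_i (expressed in the standard basis). Since V is invertible (lower-triangular with 1s on the diagonal, up to permutation), solve by back-substitution:
  V =
[[1, 1, 0, 0],
 [1, 0, 0, 0],
 [1, 0, 1, 1],
 [1, 1, 1, 0]]
  V a = (1, -3, -6, -2)
Solving gives a = (-3, 4, -3, 0).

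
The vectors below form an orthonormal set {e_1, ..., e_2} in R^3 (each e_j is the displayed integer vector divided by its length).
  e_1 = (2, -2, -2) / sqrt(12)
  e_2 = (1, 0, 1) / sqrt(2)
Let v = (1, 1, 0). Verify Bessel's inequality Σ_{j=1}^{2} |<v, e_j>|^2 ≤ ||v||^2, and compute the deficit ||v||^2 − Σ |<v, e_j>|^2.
Σ |<v, e_j>|^2 = 1/2; ||v||^2 = 2; deficit = 3/2

Write each e_j = u_j / sqrt(<u_j, u_j>) where u_j is the displayed integer vector. Then <v, e_j> = <v, u_j> / sqrt(<u_j, u_j>), so |<v, e_j>|^2 = <v, u_j>^2 / <u_j, u_j>.
Coefficients: <v, e_1> = 0/sqrt(12), <v, e_2> = 1/sqrt(2).
Square and sum: Σ |<v, e_j>|^2 = 1/2.
Compute ||v||^2 = v·v = 2.
Deficit = 2 − 1/2 = 3/2 ≥ 0, confirming Bessel's inequality. (The deficit equals ||v − Σ <v,e_j> e_j||^2, the squared distance from v to span{e_j}.)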